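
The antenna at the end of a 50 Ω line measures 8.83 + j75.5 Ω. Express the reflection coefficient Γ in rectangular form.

Γ ≈ 0.358 + j0.824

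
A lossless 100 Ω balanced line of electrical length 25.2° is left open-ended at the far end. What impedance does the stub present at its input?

tan(βl) = 0.471
For an open-ended stub, Z_in = −jZ_0·cot(βl) = −jZ_0/tan(βl)

Z_in ≈ −j213 Ω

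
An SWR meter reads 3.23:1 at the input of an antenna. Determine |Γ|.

|Γ| = (S − 1)/(S + 1) = (3.23 − 1)/(3.23 + 1) = 2.23/4.23

|Γ| ≈ 0.527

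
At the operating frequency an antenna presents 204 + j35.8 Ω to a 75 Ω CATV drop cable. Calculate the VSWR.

VSWR ≈ 2.82

Γ = (Z_L − Z_0)/(Z_L + Z_0) = (129 + j35.8)/(279 + j35.8)
|Γ| = 134/281 = 0.476
VSWR = (1 + |Γ|)/(1 − |Γ|) = 1.48/0.524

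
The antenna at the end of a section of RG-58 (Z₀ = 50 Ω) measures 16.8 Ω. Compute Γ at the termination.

Γ = (Z_L − Z_0)/(Z_L + Z_0) = (16.8 − 50)/(16.8 + 50) = -33.2/66.8

Γ = -0.497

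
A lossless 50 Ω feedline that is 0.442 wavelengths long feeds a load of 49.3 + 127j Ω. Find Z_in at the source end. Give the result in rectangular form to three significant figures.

Z_in ≈ 14.1 + j57.5 Ω

βl = 2π × 0.442 = 159°
tan(βl) = tan(159°) = -0.381
Z_in = Z_0·(Z_L + jZ_0·tanβl)/(Z_0 + jZ_L·tanβl)
     = 50·(49.3 + j108)/(98.4 − j18.8)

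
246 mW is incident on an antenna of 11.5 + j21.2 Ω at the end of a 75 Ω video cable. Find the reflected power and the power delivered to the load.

|Γ| = |(-63.5 + j21.2)/(86.5 + j21.2)| = 0.752
|Γ|² = 0.565
P_refl = |Γ|²·P_inc = 139 mW, P_del = (1 − |Γ|²)·P_inc = 107 mW

P_reflected ≈ 139 mW; P_delivered ≈ 107 mW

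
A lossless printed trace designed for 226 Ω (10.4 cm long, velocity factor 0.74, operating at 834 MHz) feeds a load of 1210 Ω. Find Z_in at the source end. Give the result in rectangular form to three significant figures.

Z_in ≈ 99.8 + j253 Ω

λ = v/f = 0.74·c / 834 MHz = 0.266 m
βl = 2π·l/λ = 2π × 0.391 = 141°
tan(βl) = tan(141°) = -0.82
Z_in = Z_0·(Z_L + jZ_0·tanβl)/(Z_0 + jZ_L·tanβl)
     = 226·(1210 − j185)/(226 − j992)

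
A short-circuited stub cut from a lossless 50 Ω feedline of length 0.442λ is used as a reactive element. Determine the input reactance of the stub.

X_in ≈ -19.1 Ω (capacitive)

βl = 2π × 0.442 = 159°
tan(βl) = -0.381
For a short-circuited stub, Z_in = jZ_0·tan(βl)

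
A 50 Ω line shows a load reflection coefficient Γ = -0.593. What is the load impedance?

Z_L ≈ 12.8 Ω

Z_L = Z_0·(1 + Γ)/(1 − Γ) = 50·(0.407)/(1.59)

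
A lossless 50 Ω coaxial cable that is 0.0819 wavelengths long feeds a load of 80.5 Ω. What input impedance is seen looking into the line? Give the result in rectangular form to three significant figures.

βl = 2π × 0.0819 = 29.5°
tan(βl) = tan(29.5°) = 0.565
Z_in = Z_0·(Z_L + jZ_0·tanβl)/(Z_0 + jZ_L·tanβl)
     = 50·(80.5 + j28.3)/(50 + j45.5)

Z_in ≈ 58.1 − j24.6 Ω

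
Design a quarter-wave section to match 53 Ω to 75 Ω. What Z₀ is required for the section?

Z_qwt ≈ 63 Ω

Z_qwt = √(Z_0·R_L) = √(75 × 53) = √3975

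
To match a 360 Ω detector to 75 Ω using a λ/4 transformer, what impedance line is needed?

Z_qwt = √(Z_0·R_L) = √(75 × 360) = √27000

Z_qwt ≈ 164 Ω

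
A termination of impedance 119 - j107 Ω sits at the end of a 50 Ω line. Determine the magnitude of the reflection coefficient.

Γ = (Z_L − Z_0)/(Z_L + Z_0) = (69 − j107)/(169 − j107)
|Γ| = 127/200

|Γ| ≈ 0.637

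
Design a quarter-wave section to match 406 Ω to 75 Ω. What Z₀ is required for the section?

Z_qwt = √(Z_0·R_L) = √(75 × 406) = √30450

Z_qwt ≈ 174 Ω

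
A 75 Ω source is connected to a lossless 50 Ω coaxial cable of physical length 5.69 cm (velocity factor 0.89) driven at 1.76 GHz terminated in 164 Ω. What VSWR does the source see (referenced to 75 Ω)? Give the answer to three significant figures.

λ = v/f = 0.89·c / 1.76 GHz = 0.152 m
βl = 2π·l/λ = 2π × 0.375 = 135°
tan(βl) = -0.999
Z_in = Z_0·(Z_L + jZ_0·tanβl)/(Z_0 + jZ_L·tanβl) = 27.9 + j41.5 Ω
Γ_s = (Z_in − Z_s)/(Z_in + Z_s) = (-47.1 + j41.5)/(103 + j41.5), |Γ_s| = 0.566
VSWR = (1 + |Γ_s|)/(1 − |Γ_s|)

VSWR ≈ 3.61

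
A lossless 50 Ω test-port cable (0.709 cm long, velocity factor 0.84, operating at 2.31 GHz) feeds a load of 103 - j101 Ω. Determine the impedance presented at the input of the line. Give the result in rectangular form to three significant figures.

Z_in ≈ 28.4 − j55.9 Ω

λ = v/f = 0.84·c / 2.31 GHz = 0.109 m
βl = 2π·l/λ = 2π × 0.065 = 23.4°
tan(βl) = tan(23.4°) = 0.433
Z_in = Z_0·(Z_L + jZ_0·tanβl)/(Z_0 + jZ_L·tanβl)
     = 50·(103 − j79.4)/(93.7 + j44.6)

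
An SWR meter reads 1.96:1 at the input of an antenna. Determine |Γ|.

|Γ| ≈ 0.324

|Γ| = (S − 1)/(S + 1) = (1.96 − 1)/(1.96 + 1) = 0.96/2.96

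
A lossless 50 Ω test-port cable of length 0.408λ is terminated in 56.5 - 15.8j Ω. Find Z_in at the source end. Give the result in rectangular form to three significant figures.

Z_in ≈ 68.6 + j2.74 Ω

βl = 2π × 0.408 = 147°
tan(βl) = tan(147°) = -0.652
Z_in = Z_0·(Z_L + jZ_0·tanβl)/(Z_0 + jZ_L·tanβl)
     = 50·(56.5 − j48.4)/(39.7 − j36.9)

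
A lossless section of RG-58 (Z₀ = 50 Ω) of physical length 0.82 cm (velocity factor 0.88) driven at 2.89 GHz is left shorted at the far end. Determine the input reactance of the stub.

λ = v/f = 0.88·c / 2.89 GHz = 0.0913 m
βl = 2π·l/λ = 2π × 0.0898 = 32.3°
tan(βl) = 0.633
For a shorted stub, Z_in = jZ_0·tan(βl)

X_in ≈ 31.6 Ω (inductive)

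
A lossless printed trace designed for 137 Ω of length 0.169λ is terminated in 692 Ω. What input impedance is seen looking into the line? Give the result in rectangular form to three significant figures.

Z_in ≈ 35.1 − j72.6 Ω

βl = 2π × 0.169 = 60.8°
tan(βl) = tan(60.8°) = 1.79
Z_in = Z_0·(Z_L + jZ_0·tanβl)/(Z_0 + jZ_L·tanβl)
     = 137·(692 + j246)/(137 + j1240)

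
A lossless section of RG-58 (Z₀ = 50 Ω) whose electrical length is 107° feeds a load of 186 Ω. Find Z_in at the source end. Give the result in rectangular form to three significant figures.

Z_in ≈ 14.6 + j14.1 Ω

tan(βl) = tan(107°) = -3.27
Z_in = Z_0·(Z_L + jZ_0·tanβl)/(Z_0 + jZ_L·tanβl)
     = 50·(186 − j164)/(50 − j608)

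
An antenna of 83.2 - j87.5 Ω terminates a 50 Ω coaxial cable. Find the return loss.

RL ≈ 4.62 dB

Γ = (33.2 − j87.5)/(133.2 − j87.5), |Γ| = 0.587
RL = −20·log₁₀|Γ| = −20·log₁₀(0.587)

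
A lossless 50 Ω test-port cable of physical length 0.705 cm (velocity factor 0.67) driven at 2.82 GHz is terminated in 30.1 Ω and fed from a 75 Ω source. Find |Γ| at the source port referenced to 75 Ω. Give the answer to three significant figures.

|Γ| ≈ 0.36

λ = v/f = 0.67·c / 2.82 GHz = 0.0713 m
βl = 2π·l/λ = 2π × 0.0989 = 35.6°
tan(βl) = 0.716
Z_in = Z_0·(Z_L + jZ_0·tanβl)/(Z_0 + jZ_L·tanβl) = 38.4 + j19.3 Ω
Γ_s = (Z_in − Z_s)/(Z_in + Z_s) = (-36.6 + j19.3)/(113 + j19.3), |Γ_s| = 0.36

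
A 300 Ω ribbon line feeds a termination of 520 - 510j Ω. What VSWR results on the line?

VSWR ≈ 3.71

Γ = (Z_L − Z_0)/(Z_L + Z_0) = (220 − j510)/(820 − j510)
|Γ| = 555/966 = 0.575
VSWR = (1 + |Γ|)/(1 − |Γ|) = 1.58/0.425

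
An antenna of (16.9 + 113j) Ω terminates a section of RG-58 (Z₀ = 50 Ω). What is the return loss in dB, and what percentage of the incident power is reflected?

RL ≈ 0.947 dB; 80.4% of incident power reflected

Γ = (-33.1 + j113)/(66.9 + j113), |Γ| = 0.897
RL = −20·log₁₀(0.897) = 0.947 dB
P_refl/P_inc = |Γ|² = 0.804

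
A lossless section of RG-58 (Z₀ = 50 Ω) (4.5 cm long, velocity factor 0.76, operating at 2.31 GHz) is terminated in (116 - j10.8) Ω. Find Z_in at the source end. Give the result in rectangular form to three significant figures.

λ = v/f = 0.76·c / 2.31 GHz = 0.0987 m
βl = 2π·l/λ = 2π × 0.456 = 164°
tan(βl) = tan(164°) = -0.284
Z_in = Z_0·(Z_L + jZ_0·tanβl)/(Z_0 + jZ_L·tanβl)
     = 50·(116 − j25)/(46.9 − j33)

Z_in ≈ 95.3 + j40.3 Ω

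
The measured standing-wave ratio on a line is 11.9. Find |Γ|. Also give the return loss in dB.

|Γ| ≈ 0.845; return loss ≈ 1.46 dB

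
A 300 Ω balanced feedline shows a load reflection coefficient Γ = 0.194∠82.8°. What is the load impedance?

Z_L = Z_0·(1 + Γ)/(1 − Γ) = 300·(1.02 + j0.192)/(0.976 − j0.192)

Z_L ≈ 292 + j117 Ω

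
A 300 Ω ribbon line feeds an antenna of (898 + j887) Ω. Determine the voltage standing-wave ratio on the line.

VSWR ≈ 6.08

Γ = (Z_L − Z_0)/(Z_L + Z_0) = (598 + j887)/(1198 + j887)
|Γ| = 1070/1490 = 0.718
VSWR = (1 + |Γ|)/(1 − |Γ|) = 1.72/0.282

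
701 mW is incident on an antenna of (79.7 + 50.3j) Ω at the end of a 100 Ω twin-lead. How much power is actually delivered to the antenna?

|Γ| = |(-20.3 + j50.3)/(179.7 + j50.3)| = 0.291
|Γ|² = 0.0845
P_refl = |Γ|²·P_inc = 59.2 mW, P_del = (1 − |Γ|²)·P_inc = 642 mW

P_delivered ≈ 642 mW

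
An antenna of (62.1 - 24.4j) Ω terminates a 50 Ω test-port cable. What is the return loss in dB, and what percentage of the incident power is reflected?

RL ≈ 12.5 dB; 5.64% of incident power reflected

Γ = (12.1 − j24.4)/(112.1 − j24.4), |Γ| = 0.237
RL = −20·log₁₀(0.237) = 12.5 dB
P_refl/P_inc = |Γ|² = 0.0564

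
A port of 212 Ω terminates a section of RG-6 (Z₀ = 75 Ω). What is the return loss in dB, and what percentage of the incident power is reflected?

RL ≈ 6.42 dB; 22.8% of incident power reflected

Γ = (212 − 75)/(212 + 75) = 0.477
RL = −20·log₁₀(0.477) = 6.42 dB
P_refl/P_inc = |Γ|² = 0.228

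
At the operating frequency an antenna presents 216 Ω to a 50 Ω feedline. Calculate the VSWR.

For a purely resistive load, VSWR = R_L/Z_0 or Z_0/R_L (whichever > 1) = 216/50

VSWR ≈ 4.32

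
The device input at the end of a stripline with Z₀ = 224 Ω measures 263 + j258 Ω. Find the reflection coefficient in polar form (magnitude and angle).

Γ ≈ 0.473 ∠ 53.5°

Γ = (Z_L − Z_0)/(Z_L + Z_0) = (39 + j258)/(487 + j258)
|Γ| = 261/551 = 0.473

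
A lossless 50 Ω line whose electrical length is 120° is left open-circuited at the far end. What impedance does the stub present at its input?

Z_in ≈ +j28.9 Ω

tan(βl) = -1.73
For an open-circuited stub, Z_in = −jZ_0·cot(βl) = −jZ_0/tan(βl)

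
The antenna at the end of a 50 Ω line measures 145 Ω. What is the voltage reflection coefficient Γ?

Γ = 0.487

Γ = (Z_L − Z_0)/(Z_L + Z_0) = (145 − 50)/(145 + 50) = 95/195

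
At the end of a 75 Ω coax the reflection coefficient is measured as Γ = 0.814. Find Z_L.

Z_L ≈ 731 Ω

Z_L = Z_0·(1 + Γ)/(1 − Γ) = 75·(1.81)/(0.186)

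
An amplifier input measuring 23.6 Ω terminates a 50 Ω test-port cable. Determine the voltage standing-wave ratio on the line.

VSWR ≈ 2.12

Γ = (23.6 − 50)/(23.6 + 50) = -0.359
VSWR = (1 + 0.359)/(1 − 0.359)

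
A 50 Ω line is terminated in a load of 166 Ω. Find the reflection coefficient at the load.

Γ = 0.537

Γ = (Z_L − Z_0)/(Z_L + Z_0) = (166 − 50)/(166 + 50) = 116/216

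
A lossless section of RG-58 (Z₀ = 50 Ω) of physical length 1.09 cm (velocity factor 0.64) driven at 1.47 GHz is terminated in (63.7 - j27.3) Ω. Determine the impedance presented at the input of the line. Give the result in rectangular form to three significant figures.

λ = v/f = 0.64·c / 1.47 GHz = 0.131 m
βl = 2π·l/λ = 2π × 0.0835 = 30°
tan(βl) = tan(30°) = 0.578
Z_in = Z_0·(Z_L + jZ_0·tanβl)/(Z_0 + jZ_L·tanβl)
     = 50·(63.7 + j1.62)/(65.8 + j36.8)

Z_in ≈ 37.4 − j19.7 Ω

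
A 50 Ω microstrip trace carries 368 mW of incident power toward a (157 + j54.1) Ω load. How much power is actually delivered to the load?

P_delivered ≈ 252 mW

|Γ| = |(107 + j54.1)/(207 + j54.1)| = 0.56
|Γ|² = 0.314
P_refl = |Γ|²·P_inc = 116 mW, P_del = (1 − |Γ|²)·P_inc = 252 mW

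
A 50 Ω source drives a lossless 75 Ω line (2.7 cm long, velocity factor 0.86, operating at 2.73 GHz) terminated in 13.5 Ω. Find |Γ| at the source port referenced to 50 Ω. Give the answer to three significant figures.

|Γ| ≈ 0.78

λ = v/f = 0.86·c / 2.73 GHz = 0.0945 m
βl = 2π·l/λ = 2π × 0.286 = 103°
tan(βl) = -4.38
Z_in = Z_0·(Z_L + jZ_0·tanβl)/(Z_0 + jZ_L·tanβl) = 168 − j196 Ω
Γ_s = (Z_in − Z_s)/(Z_in + Z_s) = (118 − j196)/(218 − j196), |Γ_s| = 0.78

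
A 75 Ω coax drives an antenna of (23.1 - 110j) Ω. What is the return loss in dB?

RL ≈ 1.67 dB

Γ = (-51.9 − j110)/(98.1 − j110), |Γ| = 0.825
RL = −20·log₁₀|Γ| = −20·log₁₀(0.825)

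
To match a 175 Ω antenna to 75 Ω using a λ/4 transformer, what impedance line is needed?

Z_qwt = √(Z_0·R_L) = √(75 × 175) = √13120

Z_qwt ≈ 115 Ω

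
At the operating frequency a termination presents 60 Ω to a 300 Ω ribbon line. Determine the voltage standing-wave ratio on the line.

VSWR ≈ 5

Γ = (60 − 300)/(60 + 300) = -0.667
VSWR = (1 + 0.667)/(1 − 0.667)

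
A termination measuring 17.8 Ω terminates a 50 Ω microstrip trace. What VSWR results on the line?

VSWR ≈ 2.81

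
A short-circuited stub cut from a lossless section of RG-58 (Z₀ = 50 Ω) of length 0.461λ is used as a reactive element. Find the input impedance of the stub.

Z_in ≈ −j12.5 Ω

βl = 2π × 0.461 = 166°
tan(βl) = -0.25
For a short-circuited stub, Z_in = jZ_0·tan(βl)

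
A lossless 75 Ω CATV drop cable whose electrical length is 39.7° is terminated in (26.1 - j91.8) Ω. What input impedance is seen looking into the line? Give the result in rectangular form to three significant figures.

Z_in ≈ 10.6 − j16.2 Ω

tan(βl) = tan(39.7°) = 0.83
Z_in = Z_0·(Z_L + jZ_0·tanβl)/(Z_0 + jZ_L·tanβl)
     = 75·(26.1 − j29.5)/(151 + j21.7)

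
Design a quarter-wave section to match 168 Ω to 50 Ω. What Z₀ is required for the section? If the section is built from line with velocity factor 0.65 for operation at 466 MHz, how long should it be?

Z_qwt = √(Z_0·R_L) = √(50 × 168) = √8400
λ = 0.65·c/f = 0.418 m, so l = λ/4 = 0.105 m

Z_qwt ≈ 91.7 Ω; length ≈ 10.5 cm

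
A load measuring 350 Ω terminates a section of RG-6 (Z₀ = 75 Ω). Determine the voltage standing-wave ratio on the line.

Γ = (350 − 75)/(350 + 75) = 0.647
VSWR = (1 + 0.647)/(1 − 0.647)

VSWR ≈ 4.67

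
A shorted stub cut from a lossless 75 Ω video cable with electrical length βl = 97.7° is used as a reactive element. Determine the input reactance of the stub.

tan(βl) = -7.4
For a shorted stub, Z_in = jZ_0·tan(βl)

X_in ≈ -555 Ω (capacitive)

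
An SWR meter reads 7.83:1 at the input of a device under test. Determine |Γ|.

|Γ| ≈ 0.773

|Γ| = (S − 1)/(S + 1) = (7.83 − 1)/(7.83 + 1) = 6.83/8.83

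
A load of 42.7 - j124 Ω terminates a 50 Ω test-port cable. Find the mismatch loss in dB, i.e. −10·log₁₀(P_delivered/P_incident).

Γ = (-7.3 − j124)/(92.7 − j124), |Γ| = 0.802
|Γ|² = 0.644, so P_del/P_inc = 1 − |Γ|² = 0.356
ML = −10·log₁₀(1 − |Γ|²)

mismatch loss ≈ 4.48 dB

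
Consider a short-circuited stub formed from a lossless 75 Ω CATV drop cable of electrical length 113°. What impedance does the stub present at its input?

tan(βl) = -2.36
For a short-circuited stub, Z_in = jZ_0·tan(βl)

Z_in ≈ −j177 Ω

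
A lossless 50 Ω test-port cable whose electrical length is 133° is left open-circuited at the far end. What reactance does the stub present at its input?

X_in ≈ 46.6 Ω (inductive)

tan(βl) = -1.07
For an open-circuited stub, Z_in = −jZ_0·cot(βl) = −jZ_0/tan(βl)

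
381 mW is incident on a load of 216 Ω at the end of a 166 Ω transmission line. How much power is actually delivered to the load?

Γ = (216 − 166)/(216 + 166) = 0.131
|Γ|² = 0.0171
P_refl = |Γ|²·P_inc = 6.53 mW, P_del = (1 − |Γ|²)·P_inc = 374 mW

P_delivered ≈ 374 mW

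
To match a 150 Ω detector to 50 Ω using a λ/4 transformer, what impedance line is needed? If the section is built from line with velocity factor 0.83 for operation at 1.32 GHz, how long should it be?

Z_qwt ≈ 86.6 Ω; length ≈ 4.72 cm

Z_qwt = √(Z_0·R_L) = √(50 × 150) = √7500
λ = 0.83·c/f = 0.189 m, so l = λ/4 = 0.0472 m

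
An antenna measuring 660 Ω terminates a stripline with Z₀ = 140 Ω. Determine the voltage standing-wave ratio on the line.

VSWR ≈ 4.71

Γ = (660 − 140)/(660 + 140) = 0.65
VSWR = (1 + 0.65)/(1 − 0.65)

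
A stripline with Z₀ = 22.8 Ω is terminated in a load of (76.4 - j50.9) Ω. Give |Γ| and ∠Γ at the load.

Γ ≈ 0.663 ∠ -16.4°

Γ = (Z_L − Z_0)/(Z_L + Z_0) = (53.6 − j50.9)/(99.2 − j50.9)
|Γ| = 73.9/111 = 0.663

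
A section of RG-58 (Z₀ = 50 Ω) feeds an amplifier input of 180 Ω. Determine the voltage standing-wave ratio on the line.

For a purely resistive load, VSWR = R_L/Z_0 or Z_0/R_L (whichever > 1) = 180/50

VSWR ≈ 3.6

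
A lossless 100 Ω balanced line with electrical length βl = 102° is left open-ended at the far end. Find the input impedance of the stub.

Z_in ≈ +j21.3 Ω

tan(βl) = -4.7
For an open-ended stub, Z_in = −jZ_0·cot(βl) = −jZ_0/tan(βl)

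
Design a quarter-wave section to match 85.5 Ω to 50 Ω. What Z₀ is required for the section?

Z_qwt = √(Z_0·R_L) = √(50 × 85.5) = √4275

Z_qwt ≈ 65.4 Ω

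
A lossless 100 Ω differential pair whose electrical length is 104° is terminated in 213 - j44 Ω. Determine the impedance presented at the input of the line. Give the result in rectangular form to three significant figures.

tan(βl) = tan(104°) = -4.01
Z_in = Z_0·(Z_L + jZ_0·tanβl)/(Z_0 + jZ_L·tanβl)
     = 100·(213 − j445)/(-76.5 − j854)

Z_in ≈ 49.5 + j29.4 Ω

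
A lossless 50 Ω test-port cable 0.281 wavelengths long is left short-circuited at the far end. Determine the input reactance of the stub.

X_in ≈ -253 Ω (capacitive)

βl = 2π × 0.281 = 101°
tan(βl) = -5.07
For a short-circuited stub, Z_in = jZ_0·tan(βl)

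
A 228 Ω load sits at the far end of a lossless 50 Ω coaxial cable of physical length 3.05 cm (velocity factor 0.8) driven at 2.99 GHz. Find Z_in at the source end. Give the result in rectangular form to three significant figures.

Z_in ≈ 22.2 + j48.1 Ω

λ = v/f = 0.8·c / 2.99 GHz = 0.0803 m
βl = 2π·l/λ = 2π × 0.38 = 137°
tan(βl) = tan(137°) = -0.939
Z_in = Z_0·(Z_L + jZ_0·tanβl)/(Z_0 + jZ_L·tanβl)
     = 50·(228 − j47)/(50 − j214)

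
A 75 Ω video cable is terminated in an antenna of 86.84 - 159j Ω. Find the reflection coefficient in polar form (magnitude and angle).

Γ ≈ 0.703 ∠ -41.2°

Γ = (Z_L − Z_0)/(Z_L + Z_0) = (11.84 − j159)/(161.8 − j159)
|Γ| = 159/227 = 0.703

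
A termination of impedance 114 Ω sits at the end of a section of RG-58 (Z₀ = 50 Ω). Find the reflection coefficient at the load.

Γ = (Z_L − Z_0)/(Z_L + Z_0) = (114 − 50)/(114 + 50) = 64/164

Γ = 0.39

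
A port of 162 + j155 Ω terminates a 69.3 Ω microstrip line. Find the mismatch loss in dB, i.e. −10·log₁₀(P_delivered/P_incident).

mismatch loss ≈ 2.37 dB

Γ = (92.7 + j155)/(231.3 + j155), |Γ| = 0.649
|Γ|² = 0.421, so P_del/P_inc = 1 − |Γ|² = 0.579
ML = −10·log₁₀(1 − |Γ|²)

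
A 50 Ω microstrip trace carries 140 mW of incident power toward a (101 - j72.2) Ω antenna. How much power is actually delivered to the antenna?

|Γ| = |(51 − j72.2)/(151 − j72.2)| = 0.528
|Γ|² = 0.279
P_refl = |Γ|²·P_inc = 39 mW, P_del = (1 − |Γ|²)·P_inc = 101 mW

P_delivered ≈ 101 mW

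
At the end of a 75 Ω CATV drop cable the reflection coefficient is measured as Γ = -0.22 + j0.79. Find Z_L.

Z_L = Z_0·(1 + Γ)/(1 − Γ) = 75·(0.78 + j0.79)/(1.22 − j0.79)

Z_L ≈ 11.6 + j56.1 Ω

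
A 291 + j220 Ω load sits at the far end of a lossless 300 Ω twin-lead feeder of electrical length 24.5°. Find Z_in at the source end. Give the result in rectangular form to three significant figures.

tan(βl) = tan(24.5°) = 0.456
Z_in = Z_0·(Z_L + jZ_0·tanβl)/(Z_0 + jZ_L·tanβl)
     = 300·(291 + j357)/(200 + j133)

Z_in ≈ 550 + j170 Ω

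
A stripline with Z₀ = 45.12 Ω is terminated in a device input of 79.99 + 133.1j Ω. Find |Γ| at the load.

Γ = (Z_L − Z_0)/(Z_L + Z_0) = (34.87 + j133.1)/(125.1 + j133.1)
|Γ| = 138/183

|Γ| ≈ 0.753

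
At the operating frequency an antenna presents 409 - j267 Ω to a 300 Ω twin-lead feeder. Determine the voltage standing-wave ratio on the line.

VSWR ≈ 2.23

Γ = (Z_L − Z_0)/(Z_L + Z_0) = (109 − j267)/(709 − j267)
|Γ| = 288/758 = 0.381
VSWR = (1 + |Γ|)/(1 − |Γ|) = 1.38/0.619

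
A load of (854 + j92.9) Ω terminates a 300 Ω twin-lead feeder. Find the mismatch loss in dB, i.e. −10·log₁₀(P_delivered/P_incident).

mismatch loss ≈ 1.17 dB

Γ = (554 + j92.9)/(1154 + j92.9), |Γ| = 0.485
|Γ|² = 0.235, so P_del/P_inc = 1 − |Γ|² = 0.765
ML = −10·log₁₀(1 − |Γ|²)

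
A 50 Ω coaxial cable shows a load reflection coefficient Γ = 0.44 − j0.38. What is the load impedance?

Z_L ≈ 72.3 − j83 Ω

Z_L = Z_0·(1 + Γ)/(1 − Γ) = 50·(1.44 − j0.38)/(0.56 + j0.38)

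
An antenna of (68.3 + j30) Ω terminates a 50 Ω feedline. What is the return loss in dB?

Γ = (18.3 + j30)/(118.3 + j30), |Γ| = 0.288
RL = −20·log₁₀|Γ| = −20·log₁₀(0.288)

RL ≈ 10.8 dB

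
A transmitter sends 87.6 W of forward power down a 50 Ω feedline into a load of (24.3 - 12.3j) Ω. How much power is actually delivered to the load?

|Γ| = |(-25.7 − j12.3)/(74.3 − j12.3)| = 0.378
|Γ|² = 0.143
P_refl = |Γ|²·P_inc = 12.5 W, P_del = (1 − |Γ|²)·P_inc = 75.1 W

P_delivered ≈ 75.1 W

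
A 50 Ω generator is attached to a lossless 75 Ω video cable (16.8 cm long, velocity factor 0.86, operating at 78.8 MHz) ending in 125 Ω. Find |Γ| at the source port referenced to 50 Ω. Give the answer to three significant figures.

λ = v/f = 0.86·c / 78.8 MHz = 3.27 m
βl = 2π·l/λ = 2π × 0.0513 = 18.5°
tan(βl) = 0.334
Z_in = Z_0·(Z_L + jZ_0·tanβl)/(Z_0 + jZ_L·tanβl) = 106 − j34 Ω
Γ_s = (Z_in − Z_s)/(Z_in + Z_s) = (56.1 − j34)/(156 − j34), |Γ_s| = 0.411

|Γ| ≈ 0.411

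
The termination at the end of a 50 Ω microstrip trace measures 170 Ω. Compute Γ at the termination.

Γ = 0.545

Γ = (Z_L − Z_0)/(Z_L + Z_0) = (170 − 50)/(170 + 50) = 120/220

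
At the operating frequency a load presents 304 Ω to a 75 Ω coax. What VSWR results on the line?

VSWR ≈ 4.05

For a purely resistive load, VSWR = R_L/Z_0 or Z_0/R_L (whichever > 1) = 304/75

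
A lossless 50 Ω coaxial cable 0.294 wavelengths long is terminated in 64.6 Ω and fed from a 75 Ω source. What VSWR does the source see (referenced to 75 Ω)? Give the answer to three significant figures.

VSWR ≈ 1.89

βl = 2π × 0.294 = 106°
tan(βl) = -3.52
Z_in = Z_0·(Z_L + jZ_0·tanβl)/(Z_0 + jZ_L·tanβl) = 39.9 + j5.43 Ω
Γ_s = (Z_in − Z_s)/(Z_in + Z_s) = (-35.1 + j5.43)/(115 + j5.43), |Γ_s| = 0.309
VSWR = (1 + |Γ_s|)/(1 − |Γ_s|)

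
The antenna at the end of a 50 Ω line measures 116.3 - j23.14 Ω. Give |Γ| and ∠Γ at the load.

Γ = (Z_L − Z_0)/(Z_L + Z_0) = (66.3 − j23.14)/(166.3 − j23.14)
|Γ| = 70.2/168 = 0.418

Γ ≈ 0.418 ∠ -11.3°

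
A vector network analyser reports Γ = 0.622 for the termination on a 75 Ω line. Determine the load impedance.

Z_L = Z_0·(1 + Γ)/(1 − Γ) = 75·(1.62)/(0.378)

Z_L ≈ 322 Ω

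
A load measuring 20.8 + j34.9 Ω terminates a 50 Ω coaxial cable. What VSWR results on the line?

Γ = (Z_L − Z_0)/(Z_L + Z_0) = (-29.2 + j34.9)/(70.8 + j34.9)
|Γ| = 45.5/78.9 = 0.576
VSWR = (1 + |Γ|)/(1 − |Γ|) = 1.58/0.424

VSWR ≈ 3.72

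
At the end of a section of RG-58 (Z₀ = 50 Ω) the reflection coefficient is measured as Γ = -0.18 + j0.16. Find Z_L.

Z_L ≈ 33.2 + j11.3 Ω

Z_L = Z_0·(1 + Γ)/(1 − Γ) = 50·(0.82 + j0.16)/(1.18 − j0.16)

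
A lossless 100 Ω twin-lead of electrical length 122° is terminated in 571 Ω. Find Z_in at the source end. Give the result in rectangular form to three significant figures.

tan(βl) = tan(122°) = -1.6
Z_in = Z_0·(Z_L + jZ_0·tanβl)/(Z_0 + jZ_L·tanβl)
     = 100·(571 − j160)/(100 − j914)

Z_in ≈ 24.1 + j59.9 Ω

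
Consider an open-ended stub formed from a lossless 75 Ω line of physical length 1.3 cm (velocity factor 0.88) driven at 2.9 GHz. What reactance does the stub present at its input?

λ = v/f = 0.88·c / 2.9 GHz = 0.091 m
βl = 2π·l/λ = 2π × 0.143 = 51.4°
tan(βl) = 1.25
For an open-ended stub, Z_in = −jZ_0·cot(βl) = −jZ_0/tan(βl)

X_in ≈ -59.9 Ω (capacitive)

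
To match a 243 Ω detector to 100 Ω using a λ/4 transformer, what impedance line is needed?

Z_qwt ≈ 156 Ω

Z_qwt = √(Z_0·R_L) = √(100 × 243) = √24300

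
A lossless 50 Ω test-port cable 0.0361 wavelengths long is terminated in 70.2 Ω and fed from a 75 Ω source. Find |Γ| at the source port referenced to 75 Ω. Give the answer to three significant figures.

|Γ| ≈ 0.0912

βl = 2π × 0.0361 = 13°
tan(βl) = 0.231
Z_in = Z_0·(Z_L + jZ_0·tanβl)/(Z_0 + jZ_L·tanβl) = 66.9 − j10.1 Ω
Γ_s = (Z_in − Z_s)/(Z_in + Z_s) = (-8.09 − j10.1)/(142 − j10.1), |Γ_s| = 0.0912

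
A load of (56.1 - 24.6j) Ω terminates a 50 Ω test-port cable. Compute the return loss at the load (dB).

Γ = (6.1 − j24.6)/(106.1 − j24.6), |Γ| = 0.233
RL = −20·log₁₀|Γ| = −20·log₁₀(0.233)

RL ≈ 12.7 dB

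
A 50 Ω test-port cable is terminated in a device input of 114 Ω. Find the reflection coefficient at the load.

Γ = (Z_L − Z_0)/(Z_L + Z_0) = (114 − 50)/(114 + 50) = 64/164

Γ = 0.39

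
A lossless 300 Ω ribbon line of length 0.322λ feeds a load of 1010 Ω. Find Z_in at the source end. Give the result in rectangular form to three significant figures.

βl = 2π × 0.322 = 116°
tan(βl) = tan(116°) = -2.06
Z_in = Z_0·(Z_L + jZ_0·tanβl)/(Z_0 + jZ_L·tanβl)
     = 300·(1010 − j617)/(300 − j2080)

Z_in ≈ 108 + j130 Ω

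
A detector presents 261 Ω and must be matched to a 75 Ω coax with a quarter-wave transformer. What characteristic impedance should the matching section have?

Z_qwt ≈ 140 Ω

Z_qwt = √(Z_0·R_L) = √(75 × 261) = √19580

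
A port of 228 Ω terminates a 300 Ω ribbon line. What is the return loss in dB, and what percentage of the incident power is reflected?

RL ≈ 17.3 dB; 1.86% of incident power reflected

Γ = (228 − 300)/(228 + 300) = -0.136
RL = −20·log₁₀(0.136) = 17.3 dB
P_refl/P_inc = |Γ|² = 0.0186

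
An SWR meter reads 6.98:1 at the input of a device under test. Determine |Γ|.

|Γ| = (S − 1)/(S + 1) = (6.98 − 1)/(6.98 + 1) = 5.98/7.98

|Γ| ≈ 0.749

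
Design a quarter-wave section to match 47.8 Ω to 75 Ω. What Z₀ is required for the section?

Z_qwt = √(Z_0·R_L) = √(75 × 47.8) = √3585

Z_qwt ≈ 59.9 Ω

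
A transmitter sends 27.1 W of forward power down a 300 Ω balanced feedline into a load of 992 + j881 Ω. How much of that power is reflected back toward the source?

|Γ| = |(692 + j881)/(1292 + j881)| = 0.716
|Γ|² = 0.513
P_refl = |Γ|²·P_inc = 13.9 W, P_del = (1 − |Γ|²)·P_inc = 13.2 W

P_reflected ≈ 13.9 W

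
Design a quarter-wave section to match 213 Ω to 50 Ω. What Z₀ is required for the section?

Z_qwt ≈ 103 Ω

Z_qwt = √(Z_0·R_L) = √(50 × 213) = √10650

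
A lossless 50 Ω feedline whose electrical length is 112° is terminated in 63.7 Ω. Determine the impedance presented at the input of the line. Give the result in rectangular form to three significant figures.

tan(βl) = tan(112°) = -2.48
Z_in = Z_0·(Z_L + jZ_0·tanβl)/(Z_0 + jZ_L·tanβl)
     = 50·(63.7 − j124)/(50 − j158)

Z_in ≈ 41.5 + j7.05 Ω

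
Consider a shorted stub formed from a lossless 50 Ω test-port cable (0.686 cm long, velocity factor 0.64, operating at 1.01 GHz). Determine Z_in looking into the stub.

Z_in ≈ +j11.5 Ω

λ = v/f = 0.64·c / 1.01 GHz = 0.19 m
βl = 2π·l/λ = 2π × 0.0361 = 13°
tan(βl) = 0.231
For a shorted stub, Z_in = jZ_0·tan(βl)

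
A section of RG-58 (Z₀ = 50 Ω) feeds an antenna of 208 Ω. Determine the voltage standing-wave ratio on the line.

VSWR ≈ 4.16

For a purely resistive load, VSWR = R_L/Z_0 or Z_0/R_L (whichever > 1) = 208/50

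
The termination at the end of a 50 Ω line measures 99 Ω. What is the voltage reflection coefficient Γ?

Γ = (Z_L − Z_0)/(Z_L + Z_0) = (99 − 50)/(99 + 50) = 49/149

Γ = 0.329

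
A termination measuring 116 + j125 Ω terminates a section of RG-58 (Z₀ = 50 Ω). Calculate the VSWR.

Γ = (Z_L − Z_0)/(Z_L + Z_0) = (66 + j125)/(166 + j125)
|Γ| = 141/208 = 0.68
VSWR = (1 + |Γ|)/(1 − |Γ|) = 1.68/0.32

VSWR ≈ 5.25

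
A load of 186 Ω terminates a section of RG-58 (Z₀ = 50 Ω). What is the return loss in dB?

RL ≈ 4.79 dB

Γ = (186 − 50)/(186 + 50) = 0.576
RL = −20·log₁₀|Γ| = −20·log₁₀(0.576)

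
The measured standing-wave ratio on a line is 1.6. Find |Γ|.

|Γ| ≈ 0.231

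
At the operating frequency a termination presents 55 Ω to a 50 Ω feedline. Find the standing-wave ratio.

VSWR ≈ 1.1

Γ = (55 − 50)/(55 + 50) = 0.0476
VSWR = (1 + 0.0476)/(1 − 0.0476)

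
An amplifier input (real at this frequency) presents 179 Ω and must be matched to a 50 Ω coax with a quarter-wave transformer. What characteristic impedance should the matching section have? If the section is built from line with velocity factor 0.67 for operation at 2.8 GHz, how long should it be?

Z_qwt ≈ 94.6 Ω; length ≈ 1.79 cm

Z_qwt = √(Z_0·R_L) = √(50 × 179) = √8950
λ = 0.67·c/f = 0.0718 m, so l = λ/4 = 0.0179 m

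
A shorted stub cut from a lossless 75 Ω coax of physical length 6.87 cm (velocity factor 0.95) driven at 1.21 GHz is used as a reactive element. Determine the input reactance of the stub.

X_in ≈ -280 Ω (capacitive)

λ = v/f = 0.95·c / 1.21 GHz = 0.236 m
βl = 2π·l/λ = 2π × 0.292 = 105°
tan(βl) = -3.73
For a shorted stub, Z_in = jZ_0·tan(βl)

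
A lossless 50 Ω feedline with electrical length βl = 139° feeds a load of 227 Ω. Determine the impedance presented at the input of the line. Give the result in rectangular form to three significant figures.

tan(βl) = tan(139°) = -0.869
Z_in = Z_0·(Z_L + jZ_0·tanβl)/(Z_0 + jZ_L·tanβl)
     = 50·(227 − j43.5)/(50 − j197)

Z_in ≈ 24 + j51.4 Ω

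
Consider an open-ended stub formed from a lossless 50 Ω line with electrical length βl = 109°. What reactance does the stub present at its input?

tan(βl) = -2.9
For an open-ended stub, Z_in = −jZ_0·cot(βl) = −jZ_0/tan(βl)

X_in ≈ 17.2 Ω (inductive)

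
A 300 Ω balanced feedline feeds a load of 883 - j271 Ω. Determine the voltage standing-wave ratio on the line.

VSWR ≈ 3.25

Γ = (Z_L − Z_0)/(Z_L + Z_0) = (583 − j271)/(1183 − j271)
|Γ| = 643/1210 = 0.53
VSWR = (1 + |Γ|)/(1 − |Γ|) = 1.53/0.47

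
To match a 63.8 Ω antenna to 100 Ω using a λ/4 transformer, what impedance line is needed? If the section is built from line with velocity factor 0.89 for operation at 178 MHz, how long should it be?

Z_qwt ≈ 79.9 Ω; length ≈ 37.5 cm

Z_qwt = √(Z_0·R_L) = √(100 × 63.8) = √6380
λ = 0.89·c/f = 1.5 m, so l = λ/4 = 0.375 m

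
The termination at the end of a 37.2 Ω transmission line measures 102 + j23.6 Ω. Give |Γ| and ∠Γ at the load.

Γ ≈ 0.488 ∠ 10.4°

Γ = (Z_L − Z_0)/(Z_L + Z_0) = (64.8 + j23.6)/(139.2 + j23.6)
|Γ| = 69/141 = 0.488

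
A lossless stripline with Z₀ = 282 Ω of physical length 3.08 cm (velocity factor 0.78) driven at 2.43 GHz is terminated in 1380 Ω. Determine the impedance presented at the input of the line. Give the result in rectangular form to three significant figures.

λ = v/f = 0.78·c / 2.43 GHz = 0.0963 m
βl = 2π·l/λ = 2π × 0.32 = 115°
tan(βl) = tan(115°) = -2.13
Z_in = Z_0·(Z_L + jZ_0·tanβl)/(Z_0 + jZ_L·tanβl)
     = 282·(1380 − j601)/(282 − j2940)

Z_in ≈ 69.7 + j126 Ω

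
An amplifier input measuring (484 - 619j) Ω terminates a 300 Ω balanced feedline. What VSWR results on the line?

VSWR ≈ 4.66

Γ = (Z_L − Z_0)/(Z_L + Z_0) = (184 − j619)/(784 − j619)
|Γ| = 646/999 = 0.646
VSWR = (1 + |Γ|)/(1 − |Γ|) = 1.65/0.354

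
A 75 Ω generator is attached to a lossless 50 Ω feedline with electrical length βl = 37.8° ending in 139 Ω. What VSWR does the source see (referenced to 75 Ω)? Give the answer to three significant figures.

VSWR ≈ 2.79

tan(βl) = 0.776
Z_in = Z_0·(Z_L + jZ_0·tanβl)/(Z_0 + jZ_L·tanβl) = 39.4 − j46.2 Ω
Γ_s = (Z_in − Z_s)/(Z_in + Z_s) = (-35.6 − j46.2)/(114 − j46.2), |Γ_s| = 0.473
VSWR = (1 + |Γ_s|)/(1 − |Γ_s|)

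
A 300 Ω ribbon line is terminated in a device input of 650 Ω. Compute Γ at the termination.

Γ = 0.368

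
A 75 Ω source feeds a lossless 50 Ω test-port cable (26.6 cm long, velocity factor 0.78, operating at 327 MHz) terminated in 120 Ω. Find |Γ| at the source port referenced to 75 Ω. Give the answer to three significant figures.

λ = v/f = 0.78·c / 327 MHz = 0.716 m
βl = 2π·l/λ = 2π × 0.372 = 134°
tan(βl) = -1.04
Z_in = Z_0·(Z_L + jZ_0·tanβl)/(Z_0 + jZ_L·tanβl) = 34.5 + j34.2 Ω
Γ_s = (Z_in − Z_s)/(Z_in + Z_s) = (-40.5 + j34.2)/(110 + j34.2), |Γ_s| = 0.462

|Γ| ≈ 0.462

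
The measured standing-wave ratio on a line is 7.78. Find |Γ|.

|Γ| ≈ 0.772

|Γ| = (S − 1)/(S + 1) = (7.78 − 1)/(7.78 + 1) = 6.78/8.78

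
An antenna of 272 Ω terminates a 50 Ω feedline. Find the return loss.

RL ≈ 3.23 dB

Γ = (272 − 50)/(272 + 50) = 0.689
RL = −20·log₁₀|Γ| = −20·log₁₀(0.689)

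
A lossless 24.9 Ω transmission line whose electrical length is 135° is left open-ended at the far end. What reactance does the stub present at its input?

X_in ≈ 24.9 Ω (inductive)

tan(βl) = -1
For an open-ended stub, Z_in = −jZ_0·cot(βl) = −jZ_0/tan(βl)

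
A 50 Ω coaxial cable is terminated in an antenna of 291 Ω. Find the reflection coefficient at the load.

Γ = (Z_L − Z_0)/(Z_L + Z_0) = (291 − 50)/(291 + 50) = 241/341

Γ = 0.707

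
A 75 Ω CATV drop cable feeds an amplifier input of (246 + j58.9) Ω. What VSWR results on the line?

Γ = (Z_L − Z_0)/(Z_L + Z_0) = (171 + j58.9)/(321 + j58.9)
|Γ| = 181/326 = 0.554
VSWR = (1 + |Γ|)/(1 − |Γ|) = 1.55/0.446

VSWR ≈ 3.49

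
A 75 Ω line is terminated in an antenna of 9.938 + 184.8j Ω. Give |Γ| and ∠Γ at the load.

Γ = (Z_L − Z_0)/(Z_L + Z_0) = (-65.06 + j184.8)/(84.94 + j184.8)
|Γ| = 196/203 = 0.963

Γ ≈ 0.963 ∠ 44.1°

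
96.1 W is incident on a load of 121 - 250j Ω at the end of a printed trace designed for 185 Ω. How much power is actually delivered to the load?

P_delivered ≈ 55.1 W

|Γ| = |(-64 − j250)/(306 − j250)| = 0.653
|Γ|² = 0.427
P_refl = |Γ|²·P_inc = 41 W, P_del = (1 − |Γ|²)·P_inc = 55.1 W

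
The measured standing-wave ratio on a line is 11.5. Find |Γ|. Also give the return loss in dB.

|Γ| = (S − 1)/(S + 1) = (11.5 − 1)/(11.5 + 1) = 10.5/12.5
RL = −20·log₁₀|Γ| = −20·log₁₀(0.84)

|Γ| ≈ 0.84; return loss ≈ 1.51 dB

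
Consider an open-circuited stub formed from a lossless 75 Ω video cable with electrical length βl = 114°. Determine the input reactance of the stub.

X_in ≈ 33.4 Ω (inductive)

tan(βl) = -2.25
For an open-circuited stub, Z_in = −jZ_0·cot(βl) = −jZ_0/tan(βl)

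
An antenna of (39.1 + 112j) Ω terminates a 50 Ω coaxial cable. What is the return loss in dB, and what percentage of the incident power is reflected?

Γ = (-10.9 + j112)/(89.1 + j112), |Γ| = 0.786
RL = −20·log₁₀(0.786) = 2.09 dB
P_refl/P_inc = |Γ|² = 0.618

RL ≈ 2.09 dB; 61.8% of incident power reflected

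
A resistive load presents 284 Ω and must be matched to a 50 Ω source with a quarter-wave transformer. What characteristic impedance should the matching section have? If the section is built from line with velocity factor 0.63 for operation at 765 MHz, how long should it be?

Z_qwt ≈ 119 Ω; length ≈ 6.18 cm

Z_qwt = √(Z_0·R_L) = √(50 × 284) = √14200
λ = 0.63·c/f = 0.247 m, so l = λ/4 = 0.0618 m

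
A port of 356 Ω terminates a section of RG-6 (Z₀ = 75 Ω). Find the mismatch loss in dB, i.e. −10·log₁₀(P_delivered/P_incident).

Γ = (356 − 75)/(356 + 75) = 0.652
|Γ|² = 0.425, so P_del/P_inc = 1 − |Γ|² = 0.575
ML = −10·log₁₀(1 − |Γ|²)

mismatch loss ≈ 2.4 dB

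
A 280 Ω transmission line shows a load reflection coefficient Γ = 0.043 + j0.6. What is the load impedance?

Z_L ≈ 140 + j263 Ω

Z_L = Z_0·(1 + Γ)/(1 − Γ) = 280·(1.04 + j0.6)/(0.957 − j0.6)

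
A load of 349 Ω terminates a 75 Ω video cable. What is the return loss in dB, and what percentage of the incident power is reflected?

Γ = (349 − 75)/(349 + 75) = 0.646
RL = −20·log₁₀(0.646) = 3.79 dB
P_refl/P_inc = |Γ|² = 0.418

RL ≈ 3.79 dB; 41.8% of incident power reflected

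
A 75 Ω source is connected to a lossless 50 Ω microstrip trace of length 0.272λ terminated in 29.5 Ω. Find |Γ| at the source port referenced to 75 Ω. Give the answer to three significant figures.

βl = 2π × 0.272 = 97.9°
tan(βl) = -7.19
Z_in = Z_0·(Z_L + jZ_0·tanβl)/(Z_0 + jZ_L·tanβl) = 81.8 − j12.3 Ω
Γ_s = (Z_in − Z_s)/(Z_in + Z_s) = (6.84 − j12.3)/(157 − j12.3), |Γ_s| = 0.0897

|Γ| ≈ 0.0897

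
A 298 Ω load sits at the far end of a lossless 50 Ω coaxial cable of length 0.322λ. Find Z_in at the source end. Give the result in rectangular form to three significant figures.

Z_in ≈ 10.3 + j23.5 Ω

βl = 2π × 0.322 = 116°
tan(βl) = tan(116°) = -2.06
Z_in = Z_0·(Z_L + jZ_0·tanβl)/(Z_0 + jZ_L·tanβl)
     = 50·(298 − j103)/(50 − j613)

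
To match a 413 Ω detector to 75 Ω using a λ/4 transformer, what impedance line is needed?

Z_qwt ≈ 176 Ω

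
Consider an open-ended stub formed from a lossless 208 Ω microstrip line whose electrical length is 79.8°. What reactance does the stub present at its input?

tan(βl) = 5.56
For an open-ended stub, Z_in = −jZ_0·cot(βl) = −jZ_0/tan(βl)

X_in ≈ -37.4 Ω (capacitive)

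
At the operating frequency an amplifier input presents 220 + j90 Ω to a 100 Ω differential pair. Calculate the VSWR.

VSWR ≈ 2.64

Γ = (Z_L − Z_0)/(Z_L + Z_0) = (120 + j90)/(320 + j90)
|Γ| = 150/332 = 0.451
VSWR = (1 + |Γ|)/(1 − |Γ|) = 1.45/0.549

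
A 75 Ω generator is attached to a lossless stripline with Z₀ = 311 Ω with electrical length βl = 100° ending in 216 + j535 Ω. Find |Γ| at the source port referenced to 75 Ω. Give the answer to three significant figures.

|Γ| ≈ 0.602

tan(βl) = -5.67
Z_in = Z_0·(Z_L + jZ_0·tanβl)/(Z_0 + jZ_L·tanβl) = 54.6 − j94.2 Ω
Γ_s = (Z_in − Z_s)/(Z_in + Z_s) = (-20.4 − j94.2)/(130 − j94.2), |Γ_s| = 0.602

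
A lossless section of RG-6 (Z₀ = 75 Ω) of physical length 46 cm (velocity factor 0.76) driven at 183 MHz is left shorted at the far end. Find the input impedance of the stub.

Z_in ≈ −j80.7 Ω

λ = v/f = 0.76·c / 183 MHz = 1.25 m
βl = 2π·l/λ = 2π × 0.369 = 133°
tan(βl) = -1.08
For a shorted stub, Z_in = jZ_0·tan(βl)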